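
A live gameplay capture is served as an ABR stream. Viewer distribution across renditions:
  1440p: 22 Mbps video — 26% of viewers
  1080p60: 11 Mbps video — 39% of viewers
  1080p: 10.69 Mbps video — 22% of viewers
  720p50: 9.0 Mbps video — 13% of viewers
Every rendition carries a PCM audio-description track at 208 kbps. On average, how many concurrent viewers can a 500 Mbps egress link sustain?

36

Audio: 208 kbps = 0.208 Mbps.
Average per-viewer bitrate: 0.26×22.208 + 0.39×11.208 + 0.22×10.898 + 0.13×9.208 = 13.740 Mbps.
500 Mbps = 500.0 Mbps; 500.0 / 13.740 = 36.39 → 36.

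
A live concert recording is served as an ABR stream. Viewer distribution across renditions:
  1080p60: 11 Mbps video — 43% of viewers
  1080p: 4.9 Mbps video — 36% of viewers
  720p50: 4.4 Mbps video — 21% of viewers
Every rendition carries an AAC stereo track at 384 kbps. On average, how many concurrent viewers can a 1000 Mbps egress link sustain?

128

Audio: 384 kbps = 0.384 Mbps.
Average per-viewer bitrate: 0.43×11.384 + 0.36×5.284 + 0.21×4.784 = 7.802 Mbps.
1000 Mbps = 1,000 Mbps; 1,000 / 7.802 = 128.17 → 128.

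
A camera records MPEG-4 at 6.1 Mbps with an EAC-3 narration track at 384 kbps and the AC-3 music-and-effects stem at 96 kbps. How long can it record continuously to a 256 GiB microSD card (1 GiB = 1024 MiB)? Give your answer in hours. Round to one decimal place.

92.8 hours

Audio total: 384 + 96 = 480 kbps = 0.480 Mbps.
Total bitrate: 6.1 + 0.480 = 6.580 Mbps.
Capacity: 256 GiB = 2,199,023 Mb.
Recording time: 2,199,023 / 6.580 = 334,198 s ≈ 92.8 hours.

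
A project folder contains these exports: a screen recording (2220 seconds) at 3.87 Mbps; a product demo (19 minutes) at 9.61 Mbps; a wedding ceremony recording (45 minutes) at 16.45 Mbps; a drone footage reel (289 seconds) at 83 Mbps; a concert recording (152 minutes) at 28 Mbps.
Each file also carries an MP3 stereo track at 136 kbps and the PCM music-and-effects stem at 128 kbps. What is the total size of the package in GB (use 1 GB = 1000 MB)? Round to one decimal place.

43.4 GB

Audio total: 136 + 128 = 264 kbps = 0.264 Mbps.
screen recording: 4.134 Mbps × 2220 s = 9177.5 Mb
product demo: 9.874 Mbps × 1140 s = 11256.4 Mb
wedding ceremony recording: 16.714 Mbps × 2700 s = 45127.8 Mb
drone footage reel: 83.264 Mbps × 289 s = 24063.3 Mb
concert recording: 28.264 Mbps × 9120 s = 257767.7 Mb
Total: 347392.6 Mb = 43424.1 MB.
= 43.42 GB.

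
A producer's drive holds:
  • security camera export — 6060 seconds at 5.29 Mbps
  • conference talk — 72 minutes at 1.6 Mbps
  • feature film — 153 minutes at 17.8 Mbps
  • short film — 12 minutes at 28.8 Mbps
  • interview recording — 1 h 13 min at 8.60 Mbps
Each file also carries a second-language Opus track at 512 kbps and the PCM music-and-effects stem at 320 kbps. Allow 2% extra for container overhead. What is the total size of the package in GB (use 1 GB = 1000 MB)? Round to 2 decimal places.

35.87 GB

Audio total: 512 + 320 = 832 kbps = 0.832 Mbps.
security camera export: 6.122 Mbps × 6060 s × 1.02 = 37841.3 Mb
conference talk: 2.432 Mbps × 4320 s × 1.02 = 10716.4 Mb
feature film: 18.632 Mbps × 9180 s × 1.02 = 174462.6 Mb
short film: 29.632 Mbps × 720 s × 1.02 = 21761.7 Mb
interview recording: 9.432 Mbps × 4380 s × 1.02 = 42138.4 Mb
Total: 286920.4 Mb = 35865.1 MB.
= 35.87 GB.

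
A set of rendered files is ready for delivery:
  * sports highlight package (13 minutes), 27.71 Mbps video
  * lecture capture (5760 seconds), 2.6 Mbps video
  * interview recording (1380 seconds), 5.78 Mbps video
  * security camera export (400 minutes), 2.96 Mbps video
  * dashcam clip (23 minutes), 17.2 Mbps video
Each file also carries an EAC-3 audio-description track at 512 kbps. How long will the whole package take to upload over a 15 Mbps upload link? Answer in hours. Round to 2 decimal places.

2.90 hours

Audio: 512 kbps = 0.512 Mbps.
sports highlight package: 28.222 Mbps × 780 s = 22013.2 Mb
lecture capture: 3.112 Mbps × 5760 s = 17925.1 Mb
interview recording: 6.292 Mbps × 1380 s = 8683.0 Mb
security camera export: 3.472 Mbps × 24000 s = 83328.0 Mb
dashcam clip: 17.712 Mbps × 1380 s = 24442.6 Mb
Total: 156391.8 Mb = 19549.0 MB.
At 15 Mbps: 156391.8 / 15 = 10426 s ≈ 2.9 hours.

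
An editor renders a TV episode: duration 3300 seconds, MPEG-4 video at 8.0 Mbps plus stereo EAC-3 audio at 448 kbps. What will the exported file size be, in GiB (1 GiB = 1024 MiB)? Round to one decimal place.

3.2 GiB

Audio: 448 kbps = 0.448 Mbps.
Total bitrate: 8.0 + 0.448 = 8.448 Mbps.
Stream data: 8.448 Mbps × 3300 s = 27878.4 Mb.
27,878 Mb = 3,484,800,000 bytes ÷ 1,073,741,824 = 3.245 GiB.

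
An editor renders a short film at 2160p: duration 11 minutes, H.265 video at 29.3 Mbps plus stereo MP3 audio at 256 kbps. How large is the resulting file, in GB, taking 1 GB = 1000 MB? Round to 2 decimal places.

2.44 GB

11 min = 660 s
Audio: 256 kbps = 0.256 Mbps.
Total bitrate: 29.3 + 0.256 = 29.556 Mbps.
Stream data: 29.556 Mbps × 660 s = 19507.0 Mb.
19,507 Mb ÷ 8 = 2,438 MB → 2.438 GB.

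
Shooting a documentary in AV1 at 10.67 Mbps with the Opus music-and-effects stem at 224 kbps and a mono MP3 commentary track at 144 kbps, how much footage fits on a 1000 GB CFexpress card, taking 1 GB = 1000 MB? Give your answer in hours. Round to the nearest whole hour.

201 hours

Audio total: 224 + 144 = 368 kbps = 0.368 Mbps.
Total bitrate: 10.67 + 0.368 = 11.038 Mbps.
Capacity: 1000 GB = 8,000,000 Mb.
Recording time: 8,000,000 / 11.038 = 724,769 s ≈ 201 hours.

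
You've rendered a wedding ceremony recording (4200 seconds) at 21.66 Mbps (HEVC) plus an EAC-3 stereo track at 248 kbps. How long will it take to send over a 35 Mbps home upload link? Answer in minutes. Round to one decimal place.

Audio: 248 kbps = 0.248 Mbps.
Total bitrate: 21.908 Mbps.
File: 21.908 Mbps × 4200 s = 92013.6 Mb.
At 35 Mbps: 92013.6 / 35 = 2629.0 s ≈ 43.8 minutes.

43.8 minutes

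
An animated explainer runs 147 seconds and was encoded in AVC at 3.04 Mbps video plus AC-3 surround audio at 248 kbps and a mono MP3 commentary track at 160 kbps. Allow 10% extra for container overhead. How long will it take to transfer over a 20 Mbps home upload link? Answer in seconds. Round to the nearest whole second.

28 seconds

Audio total: 248 + 160 = 408 kbps = 0.408 Mbps.
Total bitrate: 3.448 Mbps.
File: 3.448 Mbps × 147 s = 506.9 Mb.
With 10% container overhead: ×1.10. → 557.5 Mb.
At 20 Mbps: 557.5 / 20 = 27.9 s ≈ 27.9 seconds.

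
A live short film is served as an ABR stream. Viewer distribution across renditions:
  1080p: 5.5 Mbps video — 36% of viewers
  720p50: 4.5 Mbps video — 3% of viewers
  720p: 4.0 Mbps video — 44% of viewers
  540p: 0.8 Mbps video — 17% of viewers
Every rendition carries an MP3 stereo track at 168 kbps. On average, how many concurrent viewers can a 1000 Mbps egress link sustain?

239

Audio: 168 kbps = 0.168 Mbps.
Average per-viewer bitrate: 0.36×5.668 + 0.03×4.668 + 0.44×4.168 + 0.17×0.968 = 4.179 Mbps.
1000 Mbps = 1,000 Mbps; 1,000 / 4.179 = 239.29 → 239.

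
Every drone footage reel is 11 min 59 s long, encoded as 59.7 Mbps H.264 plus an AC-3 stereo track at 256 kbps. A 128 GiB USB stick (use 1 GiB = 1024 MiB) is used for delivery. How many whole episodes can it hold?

25

11 min 59 s = 719 s
Audio: 256 kbps = 0.256 Mbps.
Total bitrate: 59.956 Mbps.
Per item: 59.956 Mbps × 719 s = 43,108 Mb = 5,389 MB.
Capacity: 128 GiB = 1,099,512 Mb; 25.51 items → 25 complete.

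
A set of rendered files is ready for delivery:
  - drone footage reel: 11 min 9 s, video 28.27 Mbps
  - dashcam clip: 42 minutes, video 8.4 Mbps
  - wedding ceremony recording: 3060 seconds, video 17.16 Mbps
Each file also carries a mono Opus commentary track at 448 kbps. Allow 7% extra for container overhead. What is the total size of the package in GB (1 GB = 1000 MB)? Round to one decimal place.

12.8 GB

Audio: 448 kbps = 0.448 Mbps.
drone footage reel: 28.718 Mbps × 669 s × 1.07 = 20557.2 Mb
dashcam clip: 8.848 Mbps × 2520 s × 1.07 = 23857.7 Mb
wedding ceremony recording: 17.608 Mbps × 3060 s × 1.07 = 57652.1 Mb
Total: 102067.1 Mb = 12758.4 MB.
= 12.76 GB.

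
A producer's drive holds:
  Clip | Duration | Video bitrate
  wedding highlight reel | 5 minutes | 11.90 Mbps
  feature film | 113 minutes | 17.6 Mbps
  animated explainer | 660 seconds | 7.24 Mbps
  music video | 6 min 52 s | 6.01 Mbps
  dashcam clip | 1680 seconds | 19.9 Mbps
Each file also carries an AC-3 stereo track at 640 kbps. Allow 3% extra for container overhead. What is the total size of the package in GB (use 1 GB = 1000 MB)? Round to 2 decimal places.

21.87 GB

Audio: 640 kbps = 0.640 Mbps.
wedding highlight reel: 12.540 Mbps × 300 s × 1.03 = 3874.9 Mb
feature film: 18.240 Mbps × 6780 s × 1.03 = 127377.2 Mb
animated explainer: 7.880 Mbps × 660 s × 1.03 = 5356.8 Mb
music video: 6.650 Mbps × 412 s × 1.03 = 2822.0 Mb
dashcam clip: 20.540 Mbps × 1680 s × 1.03 = 35542.4 Mb
Total: 174973.3 Mb = 21871.7 MB.
= 21.87 GB.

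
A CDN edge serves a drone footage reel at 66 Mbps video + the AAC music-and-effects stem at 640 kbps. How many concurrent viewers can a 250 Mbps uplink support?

Audio: 640 kbps = 0.640 Mbps.
Per-viewer media rate: 66.640 Mbps.
250 Mbps = 250.0 Mbps; 250.0 / 66.640 = 3.75 → 3 viewers.

3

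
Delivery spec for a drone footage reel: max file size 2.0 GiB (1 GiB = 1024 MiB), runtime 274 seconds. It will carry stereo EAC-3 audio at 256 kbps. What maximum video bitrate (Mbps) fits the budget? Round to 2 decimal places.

62.44 Mbps

Budget: 2.0 GiB = 17179.9 Mb.
Total bitrate budget: 17179.9 Mb / 274 s = 62.700 Mbps.
Audio: 256 kbps = 0.256 Mbps.
Video: 62.700 − 0.256 = 62.444 Mbps.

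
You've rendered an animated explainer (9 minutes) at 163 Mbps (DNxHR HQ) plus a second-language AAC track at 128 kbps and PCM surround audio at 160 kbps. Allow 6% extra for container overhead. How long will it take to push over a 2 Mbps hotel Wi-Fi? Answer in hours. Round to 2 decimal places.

9 min = 540 s
Audio total: 128 + 160 = 288 kbps = 0.288 Mbps.
Total bitrate: 163.288 Mbps.
File: 163.288 Mbps × 540 s = 88175.5 Mb.
With 6% container overhead: ×1.06. → 93466.1 Mb.
At 2 Mbps: 93466.1 / 2 = 46733.0 s ≈ 13 hours.

12.98 hours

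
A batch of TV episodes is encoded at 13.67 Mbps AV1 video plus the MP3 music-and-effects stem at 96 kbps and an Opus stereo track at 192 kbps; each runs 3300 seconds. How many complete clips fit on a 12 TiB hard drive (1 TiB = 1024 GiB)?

2291

Audio total: 96 + 192 = 288 kbps = 0.288 Mbps.
Total bitrate: 13.958 Mbps.
Per item: 13.958 Mbps × 3300 s = 46,061 Mb = 5,758 MB.
Capacity: 12 TiB = 105,553,116 Mb; 2291.57 items → 2291 complete.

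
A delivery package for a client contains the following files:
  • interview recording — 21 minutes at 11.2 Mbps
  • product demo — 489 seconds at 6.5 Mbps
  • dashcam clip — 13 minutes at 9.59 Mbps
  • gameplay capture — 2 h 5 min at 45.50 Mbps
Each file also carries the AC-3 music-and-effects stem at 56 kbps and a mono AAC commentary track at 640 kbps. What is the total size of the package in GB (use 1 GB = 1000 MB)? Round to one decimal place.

46.6 GB

Audio total: 56 + 640 = 696 kbps = 0.696 Mbps.
interview recording: 11.896 Mbps × 1260 s = 14989.0 Mb
product demo: 7.196 Mbps × 489 s = 3518.8 Mb
dashcam clip: 10.286 Mbps × 780 s = 8023.1 Mb
gameplay capture: 46.196 Mbps × 7500 s = 346470.0 Mb
Total: 373000.9 Mb = 46625.1 MB.
= 46.63 GB.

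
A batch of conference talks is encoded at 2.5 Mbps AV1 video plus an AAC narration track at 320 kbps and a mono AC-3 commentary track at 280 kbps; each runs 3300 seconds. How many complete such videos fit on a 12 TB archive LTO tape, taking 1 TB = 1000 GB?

Audio total: 320 + 280 = 600 kbps = 0.600 Mbps.
Total bitrate: 3.100 Mbps.
Per item: 3.100 Mbps × 3300 s = 10,230 Mb = 1,279 MB.
Capacity: 12 TB = 96,000,000 Mb; 9384.16 items → 9384 complete.

9384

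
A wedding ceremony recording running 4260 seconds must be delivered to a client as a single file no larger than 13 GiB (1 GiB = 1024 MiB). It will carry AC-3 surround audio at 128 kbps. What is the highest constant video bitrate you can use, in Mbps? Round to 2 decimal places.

Budget: 13 GiB = 111669.1 Mb.
Total bitrate budget: 111669.1 Mb / 4260 s = 26.213 Mbps.
Audio: 128 kbps = 0.128 Mbps.
Video: 26.213 − 0.128 = 26.085 Mbps.

26.09 Mbps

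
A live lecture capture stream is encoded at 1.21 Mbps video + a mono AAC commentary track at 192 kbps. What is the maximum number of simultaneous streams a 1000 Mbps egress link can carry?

713

Audio: 192 kbps = 0.192 Mbps.
Per-viewer media rate: 1.402 Mbps.
1000 Mbps = 1,000 Mbps; 1,000 / 1.402 = 713.27 → 713 viewers.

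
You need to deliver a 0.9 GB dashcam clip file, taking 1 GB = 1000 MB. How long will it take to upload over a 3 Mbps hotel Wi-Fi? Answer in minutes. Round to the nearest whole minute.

File: 0.9 GB = 7200.0 Mb.
At 3 Mbps: 7200.0 / 3 = 2400.0 s ≈ 40 minutes.

40 minutes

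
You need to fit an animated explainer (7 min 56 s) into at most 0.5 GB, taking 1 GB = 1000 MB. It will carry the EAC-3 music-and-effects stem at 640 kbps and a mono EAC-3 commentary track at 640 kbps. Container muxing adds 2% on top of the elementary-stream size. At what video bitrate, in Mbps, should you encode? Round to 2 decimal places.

Budget: 0.5 GB = 4000.0 Mb.
Stream payload after overhead: 4000.0 / 1.02 = 3921.6 Mb.
7 min 56 s = 476 s
Total bitrate budget: 3921.6 Mb / 476 s = 8.239 Mbps.
Audio total: 640 + 640 = 1280 kbps = 1.280 Mbps.
Video: 8.239 − 1.280 = 6.959 Mbps.

6.96 Mbps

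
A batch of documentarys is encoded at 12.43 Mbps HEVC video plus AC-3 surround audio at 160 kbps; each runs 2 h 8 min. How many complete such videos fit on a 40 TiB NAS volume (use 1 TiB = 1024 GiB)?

3638

2 h 8 min = 128 min = 7680 s
Audio: 160 kbps = 0.160 Mbps.
Total bitrate: 12.590 Mbps.
Per item: 12.590 Mbps × 7680 s = 96,691 Mb = 12,086 MB.
Capacity: 40 TiB = 351,843,721 Mb; 3638.84 items → 3638 complete.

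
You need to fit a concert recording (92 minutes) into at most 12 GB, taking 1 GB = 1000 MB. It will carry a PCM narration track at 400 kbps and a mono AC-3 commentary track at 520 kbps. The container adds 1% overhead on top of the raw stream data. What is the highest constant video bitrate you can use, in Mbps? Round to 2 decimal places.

Budget: 12 GB = 96000.0 Mb.
Stream payload after overhead: 96000.0 / 1.01 = 95049.5 Mb.
92 min = 5520 s
Total bitrate budget: 95049.5 Mb / 5520 s = 17.219 Mbps.
Audio total: 400 + 520 = 920 kbps = 0.920 Mbps.
Video: 17.219 − 0.920 = 16.299 Mbps.

16.30 Mbps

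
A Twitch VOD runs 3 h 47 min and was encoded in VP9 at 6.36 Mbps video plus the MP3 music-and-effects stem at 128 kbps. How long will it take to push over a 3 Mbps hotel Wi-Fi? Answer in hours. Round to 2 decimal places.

8.18 hours

3 h 47 min = 227 min = 13620 s
Audio: 128 kbps = 0.128 Mbps.
Total bitrate: 6.488 Mbps.
File: 6.488 Mbps × 13620 s = 88366.6 Mb.
At 3 Mbps: 88366.6 / 3 = 29455.5 s ≈ 8.18 hours.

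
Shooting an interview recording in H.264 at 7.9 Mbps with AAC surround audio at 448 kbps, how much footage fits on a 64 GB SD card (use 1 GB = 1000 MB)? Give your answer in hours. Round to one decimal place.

Audio: 448 kbps = 0.448 Mbps.
Total bitrate: 7.9 + 0.448 = 8.348 Mbps.
Capacity: 64 GB = 512,000 Mb.
Recording time: 512,000 / 8.348 = 61,332 s ≈ 17.0 hours.

17.0 hours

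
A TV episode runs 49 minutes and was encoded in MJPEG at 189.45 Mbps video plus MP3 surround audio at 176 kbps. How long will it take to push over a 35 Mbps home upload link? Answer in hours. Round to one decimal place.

49 min = 2940 s
Audio: 176 kbps = 0.176 Mbps.
Total bitrate: 189.626 Mbps.
File: 189.626 Mbps × 2940 s = 557500.4 Mb.
At 35 Mbps: 557500.4 / 35 = 15928.6 s ≈ 4.42 hours.

4.4 hours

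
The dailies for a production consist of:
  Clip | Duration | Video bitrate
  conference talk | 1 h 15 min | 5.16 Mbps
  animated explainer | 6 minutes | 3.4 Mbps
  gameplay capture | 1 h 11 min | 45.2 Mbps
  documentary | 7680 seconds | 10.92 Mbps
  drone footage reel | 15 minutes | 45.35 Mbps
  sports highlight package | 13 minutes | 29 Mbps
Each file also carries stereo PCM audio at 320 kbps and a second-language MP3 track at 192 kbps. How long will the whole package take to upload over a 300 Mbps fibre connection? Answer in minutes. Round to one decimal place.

20.8 minutes

Audio total: 320 + 192 = 512 kbps = 0.512 Mbps.
conference talk: 5.672 Mbps × 4500 s = 25524.0 Mb
animated explainer: 3.912 Mbps × 360 s = 1408.3 Mb
gameplay capture: 45.712 Mbps × 4260 s = 194733.1 Mb
documentary: 11.432 Mbps × 7680 s = 87797.8 Mb
drone footage reel: 45.862 Mbps × 900 s = 41275.8 Mb
sports highlight package: 29.512 Mbps × 780 s = 23019.4 Mb
Total: 373758.4 Mb = 46719.8 MB.
At 300 Mbps: 373758.4 / 300 = 1246 s ≈ 20.8 minutes.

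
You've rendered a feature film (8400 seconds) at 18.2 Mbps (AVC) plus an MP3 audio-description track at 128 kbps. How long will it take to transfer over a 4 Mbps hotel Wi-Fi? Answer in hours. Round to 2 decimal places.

10.69 hours

Audio: 128 kbps = 0.128 Mbps.
Total bitrate: 18.328 Mbps.
File: 18.328 Mbps × 8400 s = 153955.2 Mb.
At 4 Mbps: 153955.2 / 4 = 38488.8 s ≈ 10.7 hours.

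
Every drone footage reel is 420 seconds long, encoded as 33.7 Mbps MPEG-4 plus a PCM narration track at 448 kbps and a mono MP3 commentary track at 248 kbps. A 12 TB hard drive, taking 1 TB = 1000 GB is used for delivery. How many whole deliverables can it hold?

Audio total: 448 + 248 = 696 kbps = 0.696 Mbps.
Total bitrate: 34.396 Mbps.
Per item: 34.396 Mbps × 420 s = 14,446 Mb = 1,806 MB.
Capacity: 12 TB = 96,000,000 Mb; 6645.29 items → 6645 complete.

6645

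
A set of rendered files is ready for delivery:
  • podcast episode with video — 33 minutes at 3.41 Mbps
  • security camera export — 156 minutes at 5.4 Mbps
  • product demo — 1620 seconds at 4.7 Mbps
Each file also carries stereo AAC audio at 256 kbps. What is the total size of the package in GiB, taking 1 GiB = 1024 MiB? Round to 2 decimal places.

7.94 GiB

Audio: 256 kbps = 0.256 Mbps.
podcast episode with video: 3.666 Mbps × 1980 s = 7258.7 Mb
security camera export: 5.656 Mbps × 9360 s = 52940.2 Mb
product demo: 4.956 Mbps × 1620 s = 8028.7 Mb
Total: 68227.6 Mb = 8528.4 MB.
= 7.943 GiB.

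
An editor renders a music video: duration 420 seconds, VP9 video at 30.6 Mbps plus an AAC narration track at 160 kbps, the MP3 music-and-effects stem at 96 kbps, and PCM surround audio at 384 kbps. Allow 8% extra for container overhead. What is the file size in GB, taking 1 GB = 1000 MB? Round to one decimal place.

1.8 GB

Audio total: 160 + 96 + 384 = 640 kbps = 0.640 Mbps.
Total bitrate: 30.6 + 0.640 = 31.240 Mbps.
Stream data: 31.240 Mbps × 420 s = 13120.8 Mb.
With 8% container overhead: ×1.08.
14,170 Mb ÷ 8 = 1,771 MB → 1.771 GB.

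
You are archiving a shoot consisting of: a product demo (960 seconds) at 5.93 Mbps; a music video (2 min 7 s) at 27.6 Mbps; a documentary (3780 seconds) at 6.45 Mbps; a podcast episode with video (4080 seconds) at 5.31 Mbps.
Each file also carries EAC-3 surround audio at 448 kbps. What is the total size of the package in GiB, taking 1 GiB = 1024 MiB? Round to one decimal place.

6.9 GiB

Audio: 448 kbps = 0.448 Mbps.
product demo: 6.378 Mbps × 960 s = 6122.9 Mb
music video: 28.048 Mbps × 127 s = 3562.1 Mb
documentary: 6.898 Mbps × 3780 s = 26074.4 Mb
podcast episode with video: 5.758 Mbps × 4080 s = 23492.6 Mb
Total: 59252.1 Mb = 7406.5 MB.
= 6.898 GiB.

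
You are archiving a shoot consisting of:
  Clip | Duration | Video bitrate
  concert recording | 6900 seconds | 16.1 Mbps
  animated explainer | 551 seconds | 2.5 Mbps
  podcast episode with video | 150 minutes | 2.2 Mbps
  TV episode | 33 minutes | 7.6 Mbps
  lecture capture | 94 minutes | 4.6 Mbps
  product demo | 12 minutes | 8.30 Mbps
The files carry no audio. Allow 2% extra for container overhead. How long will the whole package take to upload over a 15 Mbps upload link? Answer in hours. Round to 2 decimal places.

3.39 hours

concert recording: 16.100 Mbps × 6900 s × 1.02 = 113311.8 Mb
animated explainer: 2.500 Mbps × 551 s × 1.02 = 1405.0 Mb
podcast episode with video: 2.200 Mbps × 9000 s × 1.02 = 20196.0 Mb
TV episode: 7.600 Mbps × 1980 s × 1.02 = 15349.0 Mb
lecture capture: 4.600 Mbps × 5640 s × 1.02 = 26462.9 Mb
product demo: 8.300 Mbps × 720 s × 1.02 = 6095.5 Mb
Total: 182820.2 Mb = 22852.5 MB.
At 15 Mbps: 182820.2 / 15 = 12188 s ≈ 3.39 hours.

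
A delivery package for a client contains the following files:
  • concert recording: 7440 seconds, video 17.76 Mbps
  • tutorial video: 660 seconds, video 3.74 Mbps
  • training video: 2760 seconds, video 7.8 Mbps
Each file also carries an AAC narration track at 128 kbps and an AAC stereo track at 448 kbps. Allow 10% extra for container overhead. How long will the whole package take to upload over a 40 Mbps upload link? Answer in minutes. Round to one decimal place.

Audio total: 128 + 448 = 576 kbps = 0.576 Mbps.
concert recording: 18.336 Mbps × 7440 s × 1.10 = 150061.8 Mb
tutorial video: 4.316 Mbps × 660 s × 1.10 = 3133.4 Mb
training video: 8.376 Mbps × 2760 s × 1.10 = 25429.5 Mb
Total: 178624.8 Mb = 22328.1 MB.
At 40 Mbps: 178624.8 / 40 = 4466 s ≈ 74.4 minutes.

74.4 minutes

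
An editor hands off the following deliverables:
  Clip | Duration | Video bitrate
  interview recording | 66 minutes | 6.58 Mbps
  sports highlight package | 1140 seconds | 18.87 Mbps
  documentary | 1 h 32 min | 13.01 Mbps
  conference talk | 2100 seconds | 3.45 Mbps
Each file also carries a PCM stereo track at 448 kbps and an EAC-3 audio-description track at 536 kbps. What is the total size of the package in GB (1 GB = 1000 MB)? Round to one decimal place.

17.4 GB

Audio total: 448 + 536 = 984 kbps = 0.984 Mbps.
interview recording: 7.564 Mbps × 3960 s = 29953.4 Mb
sports highlight package: 19.854 Mbps × 1140 s = 22633.6 Mb
documentary: 13.994 Mbps × 5520 s = 77246.9 Mb
conference talk: 4.434 Mbps × 2100 s = 9311.4 Mb
Total: 139145.3 Mb = 17393.2 MB.
= 17.39 GB.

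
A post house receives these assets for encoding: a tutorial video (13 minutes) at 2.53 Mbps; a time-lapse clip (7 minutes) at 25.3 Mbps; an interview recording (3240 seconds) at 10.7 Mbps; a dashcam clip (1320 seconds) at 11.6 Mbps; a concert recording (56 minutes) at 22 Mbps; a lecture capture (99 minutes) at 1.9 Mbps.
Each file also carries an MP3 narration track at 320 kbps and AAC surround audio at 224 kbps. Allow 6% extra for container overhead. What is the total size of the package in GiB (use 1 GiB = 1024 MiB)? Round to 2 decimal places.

19.25 GiB

Audio total: 320 + 224 = 544 kbps = 0.544 Mbps.
tutorial video: 3.074 Mbps × 780 s × 1.06 = 2541.6 Mb
time-lapse clip: 25.844 Mbps × 420 s × 1.06 = 11505.7 Mb
interview recording: 11.244 Mbps × 3240 s × 1.06 = 38616.4 Mb
dashcam clip: 12.144 Mbps × 1320 s × 1.06 = 16991.9 Mb
concert recording: 22.544 Mbps × 3360 s × 1.06 = 80292.7 Mb
lecture capture: 2.444 Mbps × 5940 s × 1.06 = 15388.4 Mb
Total: 165336.7 Mb = 20667.1 MB.
= 19.25 GiB.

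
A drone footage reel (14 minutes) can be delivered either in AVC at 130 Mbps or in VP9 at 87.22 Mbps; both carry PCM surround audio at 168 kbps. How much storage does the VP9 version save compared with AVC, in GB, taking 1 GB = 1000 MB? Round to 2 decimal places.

14 min = 840 s
Audio: 168 kbps = 0.168 Mbps.
AVC: 130.168 Mbps × 840 s = 109341.1 Mb = 13.668 GB.
VP9: 87.388 Mbps × 840 s = 73405.9 Mb = 9.176 GB.
Saving: 13.668 − 9.176 = 4.492 GB.

4.49 GB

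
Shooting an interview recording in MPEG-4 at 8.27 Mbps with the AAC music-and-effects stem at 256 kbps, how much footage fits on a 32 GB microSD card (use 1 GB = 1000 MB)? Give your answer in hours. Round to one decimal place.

Audio: 256 kbps = 0.256 Mbps.
Total bitrate: 8.27 + 0.256 = 8.526 Mbps.
Capacity: 32 GB = 256,000 Mb.
Recording time: 256,000 / 8.526 = 30,026 s ≈ 8.34 hours.

8.3 hours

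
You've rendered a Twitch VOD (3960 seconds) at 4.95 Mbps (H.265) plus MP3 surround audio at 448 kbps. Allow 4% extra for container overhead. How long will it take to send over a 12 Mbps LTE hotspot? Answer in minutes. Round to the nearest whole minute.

31 minutes

Audio: 448 kbps = 0.448 Mbps.
Total bitrate: 5.398 Mbps.
File: 5.398 Mbps × 3960 s = 21376.1 Mb.
With 4% container overhead: ×1.04. → 22231.1 Mb.
At 12 Mbps: 22231.1 / 12 = 1852.6 s ≈ 30.9 minutes.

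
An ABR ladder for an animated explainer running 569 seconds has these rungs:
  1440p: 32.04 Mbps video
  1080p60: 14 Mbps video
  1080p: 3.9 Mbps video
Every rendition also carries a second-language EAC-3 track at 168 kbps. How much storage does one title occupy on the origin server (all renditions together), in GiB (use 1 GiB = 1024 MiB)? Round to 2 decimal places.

Audio: 168 kbps = 0.168 Mbps.
Sum of rendition bitrates: (32.04+0.168) + (14+0.168) + (3.9+0.168) = 50.444 Mbps.
× 569 s = 28,703 Mb = 3,588 MB = 3.341 GiB.

3.34 GiB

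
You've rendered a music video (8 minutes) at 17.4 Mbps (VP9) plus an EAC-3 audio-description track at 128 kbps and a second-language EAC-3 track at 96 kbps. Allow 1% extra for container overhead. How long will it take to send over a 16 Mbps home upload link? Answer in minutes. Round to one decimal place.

8 min = 480 s
Audio total: 128 + 96 = 224 kbps = 0.224 Mbps.
Total bitrate: 17.624 Mbps.
File: 17.624 Mbps × 480 s = 8459.5 Mb.
With 1% container overhead: ×1.01. → 8544.1 Mb.
At 16 Mbps: 8544.1 / 16 = 534.0 s ≈ 8.9 minutes.

8.9 minutes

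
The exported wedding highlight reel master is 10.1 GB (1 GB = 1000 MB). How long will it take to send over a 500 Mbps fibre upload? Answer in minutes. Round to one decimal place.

File: 10.1 GB = 80800.0 Mb.
At 500 Mbps: 80800.0 / 500 = 161.6 s ≈ 2.69 minutes.

2.7 minutes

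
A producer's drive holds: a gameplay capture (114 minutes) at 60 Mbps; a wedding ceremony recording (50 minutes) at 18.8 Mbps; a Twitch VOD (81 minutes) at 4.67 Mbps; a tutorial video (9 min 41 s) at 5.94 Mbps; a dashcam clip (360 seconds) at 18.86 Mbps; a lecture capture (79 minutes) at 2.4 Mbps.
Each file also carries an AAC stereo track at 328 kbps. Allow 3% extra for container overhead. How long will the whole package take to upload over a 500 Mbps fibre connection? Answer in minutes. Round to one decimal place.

17.8 minutes

Audio: 328 kbps = 0.328 Mbps.
gameplay capture: 60.328 Mbps × 6840 s × 1.03 = 425022.8 Mb
wedding ceremony recording: 19.128 Mbps × 3000 s × 1.03 = 59105.5 Mb
Twitch VOD: 4.998 Mbps × 4860 s × 1.03 = 25019.0 Mb
tutorial video: 6.268 Mbps × 581 s × 1.03 = 3751.0 Mb
dashcam clip: 19.188 Mbps × 360 s × 1.03 = 7114.9 Mb
lecture capture: 2.728 Mbps × 4740 s × 1.03 = 13318.6 Mb
Total: 533331.8 Mb = 66666.5 MB.
At 500 Mbps: 533331.8 / 500 = 1067 s ≈ 17.8 minutes.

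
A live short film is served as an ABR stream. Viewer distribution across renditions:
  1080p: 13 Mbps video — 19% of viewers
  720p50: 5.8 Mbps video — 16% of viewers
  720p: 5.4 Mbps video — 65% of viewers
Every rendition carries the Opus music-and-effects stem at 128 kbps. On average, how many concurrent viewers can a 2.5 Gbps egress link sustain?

Audio: 128 kbps = 0.128 Mbps.
Average per-viewer bitrate: 0.19×13.128 + 0.16×5.928 + 0.65×5.528 = 7.036 Mbps.
2.5 Gbps = 2,500 Mbps; 2,500 / 7.036 = 355.32 → 355.

355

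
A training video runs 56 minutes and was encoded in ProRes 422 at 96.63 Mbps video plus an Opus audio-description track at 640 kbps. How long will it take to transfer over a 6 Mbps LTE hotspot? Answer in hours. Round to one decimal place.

15.1 hours

56 min = 3360 s
Audio: 640 kbps = 0.640 Mbps.
Total bitrate: 97.270 Mbps.
File: 97.270 Mbps × 3360 s = 326827.2 Mb.
At 6 Mbps: 326827.2 / 6 = 54471.2 s ≈ 15.1 hours.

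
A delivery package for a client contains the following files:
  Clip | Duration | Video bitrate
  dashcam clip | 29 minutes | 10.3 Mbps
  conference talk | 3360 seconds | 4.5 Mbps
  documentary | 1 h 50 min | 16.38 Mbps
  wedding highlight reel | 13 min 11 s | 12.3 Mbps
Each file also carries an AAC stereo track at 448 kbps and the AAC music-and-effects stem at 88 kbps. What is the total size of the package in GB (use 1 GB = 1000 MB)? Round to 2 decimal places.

19.70 GB

Audio total: 448 + 88 = 536 kbps = 0.536 Mbps.
dashcam clip: 10.836 Mbps × 1740 s = 18854.6 Mb
conference talk: 5.036 Mbps × 3360 s = 16921.0 Mb
documentary: 16.916 Mbps × 6600 s = 111645.6 Mb
wedding highlight reel: 12.836 Mbps × 791 s = 10153.3 Mb
Total: 157574.5 Mb = 19696.8 MB.
= 19.70 GB.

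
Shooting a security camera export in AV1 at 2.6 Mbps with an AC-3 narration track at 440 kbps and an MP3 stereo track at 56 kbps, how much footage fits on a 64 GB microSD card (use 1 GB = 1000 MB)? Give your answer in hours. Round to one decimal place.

Audio total: 440 + 56 = 496 kbps = 0.496 Mbps.
Total bitrate: 2.6 + 0.496 = 3.096 Mbps.
Capacity: 64 GB = 512,000 Mb.
Recording time: 512,000 / 3.096 = 165,375 s ≈ 45.9 hours.

45.9 hours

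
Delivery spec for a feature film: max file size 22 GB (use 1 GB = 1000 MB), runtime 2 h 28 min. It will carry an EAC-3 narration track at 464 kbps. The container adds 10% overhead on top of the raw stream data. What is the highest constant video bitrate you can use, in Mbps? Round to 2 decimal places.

Budget: 22 GB = 176000.0 Mb.
Stream payload after overhead: 176000.0 / 1.10 = 160000.0 Mb.
2 h 28 min = 148 min = 8880 s
Total bitrate budget: 160000.0 Mb / 8880 s = 18.018 Mbps.
Audio: 464 kbps = 0.464 Mbps.
Video: 18.018 − 0.464 = 17.554 Mbps.

17.55 Mbps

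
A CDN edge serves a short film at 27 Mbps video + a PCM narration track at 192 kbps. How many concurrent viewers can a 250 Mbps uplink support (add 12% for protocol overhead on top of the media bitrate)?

8

Audio: 192 kbps = 0.192 Mbps.
Per-viewer media rate: 27.192 Mbps.
On the wire with 12% overhead: 30.455 Mbps.
250 Mbps = 250.0 Mbps; 250.0 / 30.455 = 8.21 → 8 viewers.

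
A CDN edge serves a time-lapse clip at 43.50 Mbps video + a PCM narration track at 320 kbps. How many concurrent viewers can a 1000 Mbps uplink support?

Audio: 320 kbps = 0.320 Mbps.
Per-viewer media rate: 43.820 Mbps.
1000 Mbps = 1,000 Mbps; 1,000 / 43.820 = 22.82 → 22 viewers.

22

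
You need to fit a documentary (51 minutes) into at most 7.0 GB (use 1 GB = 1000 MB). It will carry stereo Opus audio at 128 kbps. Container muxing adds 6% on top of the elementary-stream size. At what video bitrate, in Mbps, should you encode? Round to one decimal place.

17.1 Mbps

Budget: 7.0 GB = 56000.0 Mb.
Stream payload after overhead: 56000.0 / 1.06 = 52830.2 Mb.
51 min = 3060 s
Total bitrate budget: 52830.2 Mb / 3060 s = 17.265 Mbps.
Audio: 128 kbps = 0.128 Mbps.
Video: 17.265 − 0.128 = 17.137 Mbps.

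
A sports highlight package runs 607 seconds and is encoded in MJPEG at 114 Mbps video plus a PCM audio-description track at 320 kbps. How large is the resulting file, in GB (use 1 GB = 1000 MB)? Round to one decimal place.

8.7 GB

Audio: 320 kbps = 0.320 Mbps.
Total bitrate: 114 + 0.320 = 114.320 Mbps.
Stream data: 114.320 Mbps × 607 s = 69392.2 Mb.
69,392 Mb ÷ 8 = 8,674 MB → 8.674 GB.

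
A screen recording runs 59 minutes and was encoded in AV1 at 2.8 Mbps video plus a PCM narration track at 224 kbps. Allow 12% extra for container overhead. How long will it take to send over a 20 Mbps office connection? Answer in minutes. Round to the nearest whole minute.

59 min = 3540 s
Audio: 224 kbps = 0.224 Mbps.
Total bitrate: 3.024 Mbps.
File: 3.024 Mbps × 3540 s = 10705.0 Mb.
With 12% container overhead: ×1.12. → 11989.6 Mb.
At 20 Mbps: 11989.6 / 20 = 599.5 s ≈ 9.99 minutes.

10 minutes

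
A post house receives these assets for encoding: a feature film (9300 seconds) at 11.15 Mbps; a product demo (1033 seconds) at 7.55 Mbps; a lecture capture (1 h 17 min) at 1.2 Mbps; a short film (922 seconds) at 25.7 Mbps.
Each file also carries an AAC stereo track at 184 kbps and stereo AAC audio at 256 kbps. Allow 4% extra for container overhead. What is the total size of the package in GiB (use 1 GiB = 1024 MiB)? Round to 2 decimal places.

17.88 GiB

Audio total: 184 + 256 = 440 kbps = 0.440 Mbps.
feature film: 11.590 Mbps × 9300 s × 1.04 = 112098.5 Mb
product demo: 7.990 Mbps × 1033 s × 1.04 = 8583.8 Mb
lecture capture: 1.640 Mbps × 4620 s × 1.04 = 7879.9 Mb
short film: 26.140 Mbps × 922 s × 1.04 = 25065.1 Mb
Total: 153627.3 Mb = 19203.4 MB.
= 17.88 GiB.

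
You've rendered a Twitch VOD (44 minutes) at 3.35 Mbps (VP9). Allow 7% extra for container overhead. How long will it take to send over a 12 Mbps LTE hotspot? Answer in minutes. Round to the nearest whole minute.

44 min = 2640 s
File: 3.350 Mbps × 2640 s = 8844.0 Mb.
With 7% container overhead: ×1.07. → 9463.1 Mb.
At 12 Mbps: 9463.1 / 12 = 788.6 s ≈ 13.1 minutes.

13 minutes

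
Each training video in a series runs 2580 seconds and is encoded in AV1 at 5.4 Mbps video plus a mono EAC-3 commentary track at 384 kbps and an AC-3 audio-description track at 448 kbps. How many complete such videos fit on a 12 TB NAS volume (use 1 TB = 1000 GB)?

5970

Audio total: 384 + 448 = 832 kbps = 0.832 Mbps.
Total bitrate: 6.232 Mbps.
Per item: 6.232 Mbps × 2580 s = 16,079 Mb = 2,010 MB.
Capacity: 12 TB = 96,000,000 Mb; 5970.68 items → 5970 complete.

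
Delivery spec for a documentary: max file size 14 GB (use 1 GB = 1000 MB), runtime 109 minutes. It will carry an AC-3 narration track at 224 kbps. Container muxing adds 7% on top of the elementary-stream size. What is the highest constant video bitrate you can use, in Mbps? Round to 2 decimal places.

Budget: 14 GB = 112000.0 Mb.
Stream payload after overhead: 112000.0 / 1.07 = 104672.9 Mb.
109 min = 6540 s
Total bitrate budget: 104672.9 Mb / 6540 s = 16.005 Mbps.
Audio: 224 kbps = 0.224 Mbps.
Video: 16.005 − 0.224 = 15.781 Mbps.

15.78 Mbps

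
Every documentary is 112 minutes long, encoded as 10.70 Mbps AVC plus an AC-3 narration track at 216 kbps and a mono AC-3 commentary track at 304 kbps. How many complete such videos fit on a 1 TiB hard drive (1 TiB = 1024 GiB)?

112 min = 6720 s
Audio total: 216 + 304 = 520 kbps = 0.520 Mbps.
Total bitrate: 11.220 Mbps.
Per item: 11.220 Mbps × 6720 s = 75,398 Mb = 9,425 MB.
Capacity: 1 TiB = 8,796,093 Mb; 116.66 items → 116 complete.

116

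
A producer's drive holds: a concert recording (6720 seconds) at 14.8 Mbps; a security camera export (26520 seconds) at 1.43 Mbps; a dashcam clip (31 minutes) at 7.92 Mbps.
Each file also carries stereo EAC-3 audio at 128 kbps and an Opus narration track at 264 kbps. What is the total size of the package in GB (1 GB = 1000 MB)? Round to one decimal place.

Audio total: 128 + 264 = 392 kbps = 0.392 Mbps.
concert recording: 15.192 Mbps × 6720 s = 102090.2 Mb
security camera export: 1.822 Mbps × 26520 s = 48319.4 Mb
dashcam clip: 8.312 Mbps × 1860 s = 15460.3 Mb
Total: 165870.0 Mb = 20733.8 MB.
= 20.73 GB.

20.7 GB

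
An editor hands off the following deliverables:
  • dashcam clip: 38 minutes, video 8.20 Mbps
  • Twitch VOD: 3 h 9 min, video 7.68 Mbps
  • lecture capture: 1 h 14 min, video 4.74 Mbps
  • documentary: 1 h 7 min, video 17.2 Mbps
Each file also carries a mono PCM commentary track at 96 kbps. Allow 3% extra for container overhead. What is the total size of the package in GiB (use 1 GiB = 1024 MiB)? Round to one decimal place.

Audio: 96 kbps = 0.096 Mbps.
dashcam clip: 8.296 Mbps × 2280 s × 1.03 = 19482.3 Mb
Twitch VOD: 7.776 Mbps × 11340 s × 1.03 = 90825.2 Mb
lecture capture: 4.836 Mbps × 4440 s × 1.03 = 22116.0 Mb
documentary: 17.296 Mbps × 4020 s × 1.03 = 71615.8 Mb
Total: 204039.4 Mb = 25504.9 MB.
= 23.75 GiB.

23.8 GiB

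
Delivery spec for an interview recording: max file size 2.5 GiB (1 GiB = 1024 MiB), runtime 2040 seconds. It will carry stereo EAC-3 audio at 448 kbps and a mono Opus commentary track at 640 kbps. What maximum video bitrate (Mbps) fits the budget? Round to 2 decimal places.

Budget: 2.5 GiB = 21474.8 Mb.
Total bitrate budget: 21474.8 Mb / 2040 s = 10.527 Mbps.
Audio total: 448 + 640 = 1088 kbps = 1.088 Mbps.
Video: 10.527 − 1.088 = 9.439 Mbps.

9.44 Mbps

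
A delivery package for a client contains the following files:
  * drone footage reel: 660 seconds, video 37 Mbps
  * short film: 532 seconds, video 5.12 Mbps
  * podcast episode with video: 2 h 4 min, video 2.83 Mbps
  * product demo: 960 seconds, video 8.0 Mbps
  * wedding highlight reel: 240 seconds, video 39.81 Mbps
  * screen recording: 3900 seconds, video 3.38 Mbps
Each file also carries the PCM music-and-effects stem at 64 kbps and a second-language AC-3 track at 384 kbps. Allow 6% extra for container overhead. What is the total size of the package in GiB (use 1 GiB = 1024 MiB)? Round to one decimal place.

Audio total: 64 + 384 = 448 kbps = 0.448 Mbps.
drone footage reel: 37.448 Mbps × 660 s × 1.06 = 26198.6 Mb
short film: 5.568 Mbps × 532 s × 1.06 = 3139.9 Mb
podcast episode with video: 3.278 Mbps × 7440 s × 1.06 = 25851.6 Mb
product demo: 8.448 Mbps × 960 s × 1.06 = 8596.7 Mb
wedding highlight reel: 40.258 Mbps × 240 s × 1.06 = 10241.6 Mb
screen recording: 3.828 Mbps × 3900 s × 1.06 = 15825.0 Mb
Total: 89853.4 Mb = 11231.7 MB.
= 10.46 GiB.

10.5 GiB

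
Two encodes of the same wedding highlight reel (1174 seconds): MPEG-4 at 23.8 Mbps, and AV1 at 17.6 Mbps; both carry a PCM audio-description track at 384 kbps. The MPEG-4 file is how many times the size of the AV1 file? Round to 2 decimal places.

1.34

Audio: 384 kbps = 0.384 Mbps.
MPEG-4: 24.184 Mbps × 1174 s = 28392.0 Mb = 3.549 GB.
AV1: 17.984 Mbps × 1174 s = 21113.2 Mb = 2.639 GB.
Ratio: 3.549 / 2.639 = 1.345.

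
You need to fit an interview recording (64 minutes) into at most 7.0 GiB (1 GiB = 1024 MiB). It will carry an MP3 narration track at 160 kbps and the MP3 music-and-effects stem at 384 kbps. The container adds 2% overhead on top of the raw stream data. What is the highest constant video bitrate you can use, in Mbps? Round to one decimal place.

Budget: 7.0 GiB = 60129.5 Mb.
Stream payload after overhead: 60129.5 / 1.02 = 58950.5 Mb.
64 min = 3840 s
Total bitrate budget: 58950.5 Mb / 3840 s = 15.352 Mbps.
Audio total: 160 + 384 = 544 kbps = 0.544 Mbps.
Video: 15.352 − 0.544 = 14.808 Mbps.

14.8 Mbps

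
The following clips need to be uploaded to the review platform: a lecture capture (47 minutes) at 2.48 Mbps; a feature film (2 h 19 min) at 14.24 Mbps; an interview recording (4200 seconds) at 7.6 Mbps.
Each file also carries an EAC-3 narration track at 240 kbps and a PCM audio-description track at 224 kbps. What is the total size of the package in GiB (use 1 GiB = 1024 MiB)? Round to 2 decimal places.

19.19 GiB

Audio total: 240 + 224 = 464 kbps = 0.464 Mbps.
lecture capture: 2.944 Mbps × 2820 s = 8302.1 Mb
feature film: 14.704 Mbps × 8340 s = 122631.4 Mb
interview recording: 8.064 Mbps × 4200 s = 33868.8 Mb
Total: 164802.2 Mb = 20600.3 MB.
= 19.19 GiB.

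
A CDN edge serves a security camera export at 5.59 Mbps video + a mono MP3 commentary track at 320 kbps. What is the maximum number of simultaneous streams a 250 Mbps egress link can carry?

42

Audio: 320 kbps = 0.320 Mbps.
Per-viewer media rate: 5.910 Mbps.
250 Mbps = 250.0 Mbps; 250.0 / 5.910 = 42.30 → 42 viewers.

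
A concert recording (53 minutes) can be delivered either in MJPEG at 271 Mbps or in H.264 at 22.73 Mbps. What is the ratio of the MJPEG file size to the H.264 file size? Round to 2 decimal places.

11.92

53 min = 3180 s
MJPEG: 271.000 Mbps × 3180 s = 861780.0 Mb = 100.324 GiB.
H.264: 22.730 Mbps × 3180 s = 72281.4 Mb = 8.415 GiB.
Ratio: 100.324 / 8.415 = 11.923.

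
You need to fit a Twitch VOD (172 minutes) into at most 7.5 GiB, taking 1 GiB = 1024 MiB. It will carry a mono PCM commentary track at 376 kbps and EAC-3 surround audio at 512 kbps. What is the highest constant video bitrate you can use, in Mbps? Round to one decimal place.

Budget: 7.5 GiB = 64424.5 Mb.
172 min = 10320 s
Total bitrate budget: 64424.5 Mb / 10320 s = 6.243 Mbps.
Audio total: 376 + 512 = 888 kbps = 0.888 Mbps.
Video: 6.243 − 0.888 = 5.355 Mbps.

5.4 Mbps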